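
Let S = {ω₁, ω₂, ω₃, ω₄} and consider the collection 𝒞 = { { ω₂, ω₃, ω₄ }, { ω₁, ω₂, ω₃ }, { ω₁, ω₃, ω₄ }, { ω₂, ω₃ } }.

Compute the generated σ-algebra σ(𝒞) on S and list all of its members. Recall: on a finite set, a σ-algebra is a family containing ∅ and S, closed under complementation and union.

σ(𝒞) (16 sets): { {}, { ω₁ }, { ω₂ }, { ω₃ }, { ω₄ }, { ω₁, ω₂ }, { ω₁, ω₃ }, { ω₁, ω₄ }, { ω₂, ω₃ }, { ω₂, ω₄ }, { ω₃, ω₄ }, { ω₁, ω₂, ω₃ }, { ω₁, ω₂, ω₄ }, { ω₁, ω₃, ω₄ }, { ω₂, ω₃, ω₄ }, S }

Working:
Take S₀ = 𝒞 ∪ {∅, S} = { {}, { ω₂, ω₃ }, { ω₁, ω₂, ω₃ }, { ω₁, ω₃, ω₄ }, { ω₂, ω₃, ω₄ }, S }.
Round 1: +4 →
  { ω₁ }  = ᶜ of { ω₂, ω₃, ω₄ }
  { ω₂ }  = ᶜ of { ω₁, ω₃, ω₄ }
  { ω₄ }  = ᶜ of { ω₁, ω₂, ω₃ }
  { ω₁, ω₄ }  = ᶜ of { ω₂, ω₃ }
  |family| = 10
Round 2. New:
  { ω₁, ω₂ }  = { ω₂ } ∪ { ω₁ }
  { ω₂, ω₄ }  = { ω₂ } ∪ { ω₄ }
  { ω₁, ω₂, ω₄ }  = { ω₂ } ∪ { ω₁, ω₄ }
  |family| = 13
Round 3. New:
  { ω₃ }  = ᶜ of { ω₁, ω₂, ω₄ }
  { ω₁, ω₃ }  = ᶜ of { ω₂, ω₄ }
  { ω₃, ω₄ }  = ᶜ of { ω₁, ω₂ }
  |family| = 16
Round 4: closed — nothing new.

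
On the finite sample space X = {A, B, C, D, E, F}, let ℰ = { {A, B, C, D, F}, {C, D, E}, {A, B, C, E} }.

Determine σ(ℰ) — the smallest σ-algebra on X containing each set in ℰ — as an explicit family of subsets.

σ(ℰ) (32 sets): { ∅, {C}, {D}, {E}, {F}, {A, B}, {C, D}, {C, E}, {C, F}, {D, E}, {D, F}, {E, F}, {A, B, C}, {A, B, D}, {A, B, E}, {A, B, F}, {C, D, E}, {C, D, F}, {C, E, F}, {D, E, F}, {A, B, C, D}, {A, B, C, E}, {A, B, C, F}, {A, B, D, E}, {A, B, D, F}, {A, B, E, F}, {C, D, E, F}, {A, B, C, D, E}, {A, B, C, D, F}, {A, B, C, E, F}, {A, B, D, E, F}, X }

Derivation:
Initial family (5 sets): { ∅, {C, D, E}, {A, B, C, E}, {A, B, C, D, F}, X }.
Pass 1: 4 new —
  {E}  = ᶜ of {A, B, C, D, F}
  {D, F}  = ᶜ of {A, B, C, E}
  {A, B, F}  = ᶜ of {C, D, E}
  {A, B, C, D, E}  = {C, D, E} ∪ {A, B, C, E}
  (now 9)
Pass 2: +6 →
  {F}  = ᶜ of {A, B, C, D, E}
  {D, E, F}  = {E} ∪ {D, F}
  {A, B, D, F}  = {A, B, F} ∪ {D, F}
  {A, B, E, F}  = {E} ∪ {A, B, F}
  {C, D, E, F}  = {C, D, E} ∪ {D, F}
  {A, B, C, E, F}  = {A, B, F} ∪ {A, B, C, E}
  (now 15)
Pass 3. New:
  {D}  = ᶜ of {A, B, C, E, F}
  {A, B}  = ᶜ of {C, D, E, F}
  {C, D}  = ᶜ of {A, B, E, F}
  {C, E}  = ᶜ of {A, B, D, F}
  {E, F}  = {E} ∪ {F}
  {A, B, C}  = ᶜ of {D, E, F}
  {A, B, D, E, F}  = {A, B, D, F} ∪ {A, B, E, F}
  (now 22)
Pass 4 adds 8:
  {C}  = ᶜ of {A, B, D, E, F}
  {D, E}  = {E} ∪ {D}
  {A, B, D}  = {A, B} ∪ {D}
  {A, B, E}  = {A, B} ∪ {E}
  {C, D, F}  = {C, D} ∪ {D, F}
  {C, E, F}  = {E, F} ∪ {C, E}
  {A, B, C, D}  = ᶜ of {E, F}
  {A, B, C, F}  = {A, B, C} ∪ {F}
  (now 30)
Pass 5: 2 new —
  {C, F}  = {F} ∪ {C}
  {A, B, D, E}  = {A, B} ∪ {D, E}
  (now 32)
Pass 6: closed — nothing new.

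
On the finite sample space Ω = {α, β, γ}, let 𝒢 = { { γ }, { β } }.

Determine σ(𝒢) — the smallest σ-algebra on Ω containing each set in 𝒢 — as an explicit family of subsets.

σ(𝒢) = { {  }, { α }, { β }, { γ }, { α, β }, { α, γ }, { β, γ }, Ω }

Check:
Start: 𝒢 ∪ {∅, Ω} = { {  }, { β }, { γ }, Ω }.
Step 1: +3 →
  { α, β }  = ᶜ of { γ }
  { α, γ }  = ᶜ of { β }
  { β, γ }  = { γ } ∪ { β }
  — 7 sets.
Step 2: +1 →
  { α }  = ᶜ of { β, γ }
  — 8 sets.
Step 3 adds nothing — fixpoint reached.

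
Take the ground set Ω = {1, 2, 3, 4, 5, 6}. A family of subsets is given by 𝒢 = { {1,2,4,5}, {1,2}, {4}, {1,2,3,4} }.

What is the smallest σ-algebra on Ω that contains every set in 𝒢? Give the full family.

Take S₀ = 𝒢 ∪ {∅, Ω} = { ∅, {4}, {1,2}, {1,2,3,4}, {1,2,4,5}, Ω }.
Pass 1: +6 →
  {3,6}  = Ω∖{1,2,4,5}
  {5,6}  = Ω∖{1,2,3,4}
  {1,2,4}  = {1,2} ∪ {4}
  {3,4,5,6}  = Ω∖{1,2}
  {1,2,3,4,5}  = {1,2,3,4} ∪ {1,2,4,5}
  {1,2,3,5,6}  = Ω∖{4}
Pass 2 (8 new):
  {6}  = Ω∖{1,2,3,4,5}
  {3,4,6}  = {3,6} ∪ {4}
  {3,5,6}  = Ω∖{1,2,4}
  {4,5,6}  = {5,6} ∪ {4}
  {1,2,3,6}  = {1,2} ∪ {3,6}
  {1,2,5,6}  = {5,6} ∪ {1,2}
  {1,2,3,4,6}  = {1,2,4} ∪ {3,6}
  {1,2,4,5,6}  = {5,6} ∪ {1,2,4,5}
Pass 3. New:
  {3}  = Ω∖{1,2,4,5,6}
  {5}  = Ω∖{1,2,3,4,6}
  {3,4}  = Ω∖{1,2,5,6}
  {4,5}  = Ω∖{1,2,3,6}
  {4,6}  = {6} ∪ {4}
  {1,2,3}  = Ω∖{4,5,6}
  {1,2,5}  = Ω∖{3,4,6}
  {1,2,6}  = {1,2} ∪ {6}
  {1,2,4,6}  = {6} ∪ {1,2,4}
Pass 4: 3 new —
  {3,5}  = Ω∖{1,2,4,6}
  {3,4,5}  = Ω∖{1,2,6}
  {1,2,3,5}  = Ω∖{4,6}
Pass 5: already closed under ᶜ and ∪.

Hence σ(𝒢) has 32 members: { ∅, {3}, {4}, {5}, {6}, {1,2}, {3,4}, {3,5}, {3,6}, {4,5}, {4,6}, {5,6}, {1,2,3}, {1,2,4}, {1,2,5}, {1,2,6}, {3,4,5}, {3,4,6}, {3,5,6}, {4,5,6}, {1,2,3,4}, {1,2,3,5}, {1,2,3,6}, {1,2,4,5}, {1,2,4,6}, {1,2,5,6}, {3,4,5,6}, {1,2,3,4,5}, {1,2,3,4,6}, {1,2,3,5,6}, {1,2,4,5,6}, Ω }.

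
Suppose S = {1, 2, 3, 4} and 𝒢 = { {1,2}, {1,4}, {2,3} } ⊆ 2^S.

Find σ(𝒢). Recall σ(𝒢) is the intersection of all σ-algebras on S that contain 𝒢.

σ(𝒢) (16 sets): { {}, {1}, {2}, {3}, {4}, {1,2}, {1,3}, {1,4}, {2,3}, {2,4}, {3,4}, {1,2,3}, {1,2,4}, {1,3,4}, {2,3,4}, S }

Derivation:
Start: 𝒢 ∪ {∅, S} = { {}, {1,2}, {1,4}, {2,3}, S }.
Iteration 1 adds 3:
  {3,4}  = S∖{1,2}
  {1,2,3}  = {2,3} ∪ {1,2}
  {1,2,4}  = {1,4} ∪ {1,2}
  — 8 sets.
Iteration 2 (4 new):
  {3}  = S∖{1,2,4}
  {4}  = S∖{1,2,3}
  {1,3,4}  = {3,4} ∪ {1,4}
  {2,3,4}  = {3,4} ∪ {2,3}
  — 12 sets.
Iteration 3: +2 →
  {1}  = S∖{2,3,4}
  {2}  = S∖{1,3,4}
  — 14 sets.
Iteration 4. New:
  {1,3}  = {3} ∪ {1}
  {2,4}  = {4} ∪ {2}
  — 16 sets.
Iteration 5: no new sets; the family is a σ-algebra.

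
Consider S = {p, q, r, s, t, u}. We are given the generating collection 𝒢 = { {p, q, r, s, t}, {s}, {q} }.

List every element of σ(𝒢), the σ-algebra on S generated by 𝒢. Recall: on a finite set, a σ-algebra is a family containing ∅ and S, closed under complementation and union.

σ(𝒢) (16 sets): { {}, {q}, {s}, {u}, {q, s}, {q, u}, {s, u}, {p, r, t}, {q, s, u}, {p, q, r, t}, {p, r, s, t}, {p, r, t, u}, {p, q, r, s, t}, {p, q, r, t, u}, {p, r, s, t, u}, S }

Trace:
Take S₀ = 𝒢 ∪ {∅, S} = { {}, {q}, {s}, {p, q, r, s, t}, S }.
Step 1: +4 →
  {u}  = S∖{p, q, r, s, t}
  {q, s}  = {s} ∪ {q}
  {p, q, r, t, u}  = S∖{s}
  {p, r, s, t, u}  = S∖{q}
Step 2: 4 new —
  {q, u}  = {q} ∪ {u}
  {s, u}  = {u} ∪ {s}
  {q, s, u}  = {u} ∪ {q, s}
  {p, r, t, u}  = S∖{q, s}
Step 3: 3 new —
  {p, r, t}  = S∖{q, s, u}
  {p, q, r, t}  = S∖{s, u}
  {p, r, s, t}  = S∖{q, u}
Step 4: no new sets; the family is a σ-algebra.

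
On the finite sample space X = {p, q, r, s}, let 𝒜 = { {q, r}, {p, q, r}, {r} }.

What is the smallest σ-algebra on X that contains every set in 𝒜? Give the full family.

Start: 𝒜 ∪ {∅, X} = { {}, {r}, {q, r}, {p, q, r}, X }.
Round 1. New:
  {s}  = X∖{p, q, r}
  {p, s}  = X∖{q, r}
  {p, q, s}  = X∖{r}
  [8 total]
Round 2: 3 new —
  {r, s}  = {s} ∪ {r}
  {p, r, s}  = {r} ∪ {p, s}
  {q, r, s}  = {s} ∪ {q, r}
  [11 total]
Round 3: 3 new —
  {p}  = X∖{q, r, s}
  {q}  = X∖{p, r, s}
  {p, q}  = X∖{r, s}
  [14 total]
Round 4: 2 new —
  {p, r}  = {r} ∪ {p}
  {q, s}  = {s} ∪ {q}
  [16 total]
After Round 5 the family is unchanged; done.

Therefore σ(𝒜) = { {}, {p}, {q}, {r}, {s}, {p, q}, {p, r}, {p, s}, {q, r}, {q, s}, {r, s}, {p, q, r}, {p, q, s}, {p, r, s}, {q, r, s}, X } (|σ(𝒜)| = 16).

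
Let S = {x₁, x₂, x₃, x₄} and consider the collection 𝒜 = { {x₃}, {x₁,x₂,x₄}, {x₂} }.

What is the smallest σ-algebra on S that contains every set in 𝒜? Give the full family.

Initial family (5 sets): { ∅, {x₂}, {x₃}, {x₁,x₂,x₄}, S }.
Iteration 1: 2 new —
  {x₂,x₃}  = {x₃} ∪ {x₂}
  {x₁,x₃,x₄}  = S∖{x₂}
  |family| = 7
Iteration 2 adds 1:
  {x₁,x₄}  = S∖{x₂,x₃}
  |family| = 8
Iteration 3: no new sets; the family is a σ-algebra.

Hence σ(𝒜) has 8 members: { ∅, {x₂}, {x₃}, {x₁,x₄}, {x₂,x₃}, {x₁,x₂,x₄}, {x₁,x₃,x₄}, S }.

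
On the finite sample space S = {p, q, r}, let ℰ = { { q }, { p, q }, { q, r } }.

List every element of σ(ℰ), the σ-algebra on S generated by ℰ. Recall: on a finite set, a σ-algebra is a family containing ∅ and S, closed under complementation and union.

Take S₀ = ℰ ∪ {∅, S} = { {}, { q }, { p, q }, { q, r }, S }.
Round 1 (3 new):
  { p }  = S∖{ q, r }
  { r }  = S∖{ p, q }
  { p, r }  = S∖{ q }
  |family| = 8
Round 2: closed — nothing new.

Hence σ(ℰ) has 8 members: { {}, { p }, { q }, { r }, { p, q }, { p, r }, { q, r }, S }.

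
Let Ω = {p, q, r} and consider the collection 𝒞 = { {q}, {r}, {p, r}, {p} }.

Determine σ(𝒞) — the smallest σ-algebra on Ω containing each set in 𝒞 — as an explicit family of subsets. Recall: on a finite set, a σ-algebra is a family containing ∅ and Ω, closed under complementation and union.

Initial family (6 sets): { ∅, {p}, {q}, {r}, {p, r}, Ω }.
Step 1: +2 →
  {p, q}  = ᶜ of {r}
  {q, r}  = ᶜ of {p}
Step 2: already closed under ᶜ and ∪.

Hence σ(𝒞) has 8 members: { ∅, {p}, {q}, {r}, {p, q}, {p, r}, {q, r}, Ω }.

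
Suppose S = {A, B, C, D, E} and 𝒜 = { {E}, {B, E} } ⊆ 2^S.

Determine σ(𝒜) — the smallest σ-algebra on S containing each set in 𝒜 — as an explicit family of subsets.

|σ(𝒜)| = 8.  σ(𝒜) = { {}, {B}, {E}, {B, E}, {A, C, D}, {A, B, C, D}, {A, C, D, E}, S }

Trace:
Start: 𝒜 ∪ {∅, S} = { {}, {E}, {B, E}, S }.
Step 1: +2 →
  {A, C, D}  = ᶜ of {B, E}
  {A, B, C, D}  = ᶜ of {E}
  |family| = 6
Step 2 (1 new):
  {A, C, D, E}  = {A, C, D} ∪ {E}
  |family| = 7
Step 3 adds 1:
  {B}  = ᶜ of {A, C, D, E}
  |family| = 8
Step 4: no new sets; the family is a σ-algebra.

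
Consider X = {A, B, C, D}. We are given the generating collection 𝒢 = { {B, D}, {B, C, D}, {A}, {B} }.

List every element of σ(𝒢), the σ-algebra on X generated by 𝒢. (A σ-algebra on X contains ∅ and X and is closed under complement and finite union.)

Seed the family with 𝒢 together with ∅ and X: { ∅, {A}, {B}, {B, D}, {B, C, D}, X }.
Step 1 adds 4:
  {A, B}  = {B} ∪ {A}
  {A, C}  = {B, D}ᶜ
  {A, B, D}  = {B, D} ∪ {A}
  {A, C, D}  = {B}ᶜ
  (now 10)
Step 2 (3 new):
  {C}  = {A, B, D}ᶜ
  {C, D}  = {A, B}ᶜ
  {A, B, C}  = {A, B} ∪ {A, C}
  (now 13)
Step 3 (2 new):
  {D}  = {A, B, C}ᶜ
  {B, C}  = {C} ∪ {B}
  (now 15)
Step 4: 1 new —
  {A, D}  = {B, C}ᶜ
  (now 16)
After Step 5 the family is unchanged; done.

Hence σ(𝒢) has 16 members: { ∅, {A}, {B}, {C}, {D}, {A, B}, {A, C}, {A, D}, {B, C}, {B, D}, {C, D}, {A, B, C}, {A, B, D}, {A, C, D}, {B, C, D}, X }.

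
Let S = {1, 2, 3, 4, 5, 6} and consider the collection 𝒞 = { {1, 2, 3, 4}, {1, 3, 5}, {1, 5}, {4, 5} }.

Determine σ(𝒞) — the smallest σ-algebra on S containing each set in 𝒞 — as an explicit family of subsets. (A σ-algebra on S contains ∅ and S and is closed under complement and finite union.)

|σ(𝒞)| = 64.  σ(𝒞) = { {}, {1}, {2}, {3}, {4}, {5}, {6}, {1, 2}, {1, 3}, {1, 4}, {1, 5}, {1, 6}, {2, 3}, {2, 4}, {2, 5}, {2, 6}, {3, 4}, {3, 5}, {3, 6}, {4, 5}, {4, 6}, {5, 6}, {1, 2, 3}, {1, 2, 4}, {1, 2, 5}, {1, 2, 6}, {1, 3, 4}, {1, 3, 5}, {1, 3, 6}, {1, 4, 5}, {1, 4, 6}, {1, 5, 6}, {2, 3, 4}, {2, 3, 5}, {2, 3, 6}, {2, 4, 5}, {2, 4, 6}, {2, 5, 6}, {3, 4, 5}, {3, 4, 6}, {3, 5, 6}, {4, 5, 6}, {1, 2, 3, 4}, {1, 2, 3, 5}, {1, 2, 3, 6}, {1, 2, 4, 5}, {1, 2, 4, 6}, {1, 2, 5, 6}, {1, 3, 4, 5}, {1, 3, 4, 6}, {1, 3, 5, 6}, {1, 4, 5, 6}, {2, 3, 4, 5}, {2, 3, 4, 6}, {2, 3, 5, 6}, {2, 4, 5, 6}, {3, 4, 5, 6}, {1, 2, 3, 4, 5}, {1, 2, 3, 4, 6}, {1, 2, 3, 5, 6}, {1, 2, 4, 5, 6}, {1, 3, 4, 5, 6}, {2, 3, 4, 5, 6}, S }

Working:
Begin from { {}, {1, 5}, {4, 5}, {1, 3, 5}, {1, 2, 3, 4}, S } (that is, 𝒞 plus ∅ and S).
Pass 1. New:
  {5, 6}  = {1, 2, 3, 4}ᶜ
  {1, 4, 5}  = {4, 5} ∪ {1, 5}
  {2, 4, 6}  = {1, 3, 5}ᶜ
  {1, 2, 3, 6}  = {4, 5}ᶜ
  {1, 3, 4, 5}  = {4, 5} ∪ {1, 3, 5}
  {2, 3, 4, 6}  = {1, 5}ᶜ
  {1, 2, 3, 4, 5}  = {4, 5} ∪ {1, 2, 3, 4}
Pass 2. New:
  {6}  = {1, 2, 3, 4, 5}ᶜ
  {2, 6}  = {1, 3, 4, 5}ᶜ
  {1, 5, 6}  = {5, 6} ∪ {1, 5}
  {2, 3, 6}  = {1, 4, 5}ᶜ
  {4, 5, 6}  = {5, 6} ∪ {4, 5}
  {1, 3, 5, 6}  = {5, 6} ∪ {1, 3, 5}
  {1, 4, 5, 6}  = {1, 4, 5} ∪ {5, 6}
  {2, 4, 5, 6}  = {2, 4, 6} ∪ {5, 6}
  {1, 2, 3, 4, 6}  = {2, 4, 6} ∪ {1, 2, 3, 6}
  {1, 2, 3, 5, 6}  = {5, 6} ∪ {1, 2, 3, 6}
  {1, 2, 4, 5, 6}  = {1, 4, 5} ∪ {2, 4, 6}
  {1, 3, 4, 5, 6}  = {5, 6} ∪ {1, 3, 4, 5}
  {2, 3, 4, 5, 6}  = {5, 6} ∪ {2, 3, 4, 6}
Pass 3: +13 →
  {1}  = {2, 3, 4, 5, 6}ᶜ
  {2}  = {1, 3, 4, 5, 6}ᶜ
  {3}  = {1, 2, 4, 5, 6}ᶜ
  {4}  = {1, 2, 3, 5, 6}ᶜ
  {5}  = {1, 2, 3, 4, 6}ᶜ
  {1, 3}  = {2, 4, 5, 6}ᶜ
  {2, 3}  = {1, 4, 5, 6}ᶜ
  {2, 4}  = {1, 3, 5, 6}ᶜ
  {1, 2, 3}  = {4, 5, 6}ᶜ
  {2, 3, 4}  = {1, 5, 6}ᶜ
  {2, 5, 6}  = {5, 6} ∪ {2, 6}
  {1, 2, 5, 6}  = {1, 5, 6} ∪ {2, 6}
  {2, 3, 5, 6}  = {5, 6} ∪ {2, 3, 6}
Pass 4 (22 new):
  {1, 2}  = {2} ∪ {1}
  {1, 4}  = {2, 3, 5, 6}ᶜ
  {1, 6}  = {1} ∪ {6}
  {2, 5}  = {2} ∪ {5}
  {3, 4}  = {1, 2, 5, 6}ᶜ
  {3, 5}  = {3} ∪ {5}
  {3, 6}  = {3} ∪ {6}
  {4, 6}  = {4} ∪ {6}
  {1, 2, 4}  = {1} ∪ {2, 4}
  {1, 2, 5}  = {2} ∪ {1, 5}
  {1, 2, 6}  = {2, 6} ∪ {1}
  {1, 3, 4}  = {2, 5, 6}ᶜ
  {1, 3, 6}  = {1, 3} ∪ {6}
  {2, 3, 5}  = {2, 3} ∪ {5}
  {2, 4, 5}  = {2} ∪ {4, 5}
  {3, 4, 5}  = {4, 5} ∪ {3}
  {3, 5, 6}  = {3} ∪ {5, 6}
  {1, 2, 3, 5}  = {1, 3, 5} ∪ {2}
  {1, 2, 4, 5}  = {2} ∪ {1, 4, 5}
  {1, 2, 4, 6}  = {2, 4, 6} ∪ {1}
  {2, 3, 4, 5}  = {4, 5} ∪ {2, 3}
  {3, 4, 5, 6}  = {4, 5, 6} ∪ {3}
Pass 5 adds 3:
  {1, 4, 6}  = {2, 3, 5}ᶜ
  {3, 4, 6}  = {1, 2, 5}ᶜ
  {1, 3, 4, 6}  = {2, 5}ᶜ
After Pass 6 the family is unchanged; done.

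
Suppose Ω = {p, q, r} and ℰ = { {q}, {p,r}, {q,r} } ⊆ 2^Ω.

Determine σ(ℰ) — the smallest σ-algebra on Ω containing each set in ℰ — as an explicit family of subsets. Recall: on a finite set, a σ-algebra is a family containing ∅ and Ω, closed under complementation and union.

|σ(ℰ)| = 8.  σ(ℰ) = { {}, {p}, {q}, {r}, {p,q}, {p,r}, {q,r}, Ω }

Trace:
Start: ℰ ∪ {∅, Ω} = { {}, {q}, {p,r}, {q,r}, Ω }.
Pass 1. New:
  {p}  = ᶜ of {q,r}
Pass 2. New:
  {p,q}  = {q} ∪ {p}
Pass 3 (1 new):
  {r}  = ᶜ of {p,q}
Pass 4 adds nothing — fixpoint reached.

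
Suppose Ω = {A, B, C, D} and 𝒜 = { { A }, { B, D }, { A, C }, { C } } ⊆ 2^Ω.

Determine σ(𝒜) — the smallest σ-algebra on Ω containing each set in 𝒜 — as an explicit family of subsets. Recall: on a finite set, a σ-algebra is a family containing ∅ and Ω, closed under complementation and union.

Take S₀ = 𝒜 ∪ {∅, Ω} = { {  }, { A }, { C }, { A, C }, { B, D }, Ω }.
Iteration 1: +2 →
  { A, B, D }  = complement { C }
  { B, C, D }  = complement { A }
  (now 8)
Iteration 2: closed — nothing new.

Therefore σ(𝒜) = { {  }, { A }, { C }, { A, C }, { B, D }, { A, B, D }, { B, C, D }, Ω } (|σ(𝒜)| = 8).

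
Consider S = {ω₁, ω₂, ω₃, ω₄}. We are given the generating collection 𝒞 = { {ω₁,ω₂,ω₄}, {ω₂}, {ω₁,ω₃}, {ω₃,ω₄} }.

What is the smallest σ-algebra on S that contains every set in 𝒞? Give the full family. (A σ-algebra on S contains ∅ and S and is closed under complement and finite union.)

Initial family (6 sets): { ∅, {ω₂}, {ω₁,ω₃}, {ω₃,ω₄}, {ω₁,ω₂,ω₄}, S }.
Step 1: +6 →
  {ω₃}  = S∖{ω₁,ω₂,ω₄}
  {ω₁,ω₂}  = S∖{ω₃,ω₄}
  {ω₂,ω₄}  = S∖{ω₁,ω₃}
  {ω₁,ω₂,ω₃}  = {ω₁,ω₃} ∪ {ω₂}
  {ω₁,ω₃,ω₄}  = S∖{ω₂}
  {ω₂,ω₃,ω₄}  = {ω₃,ω₄} ∪ {ω₂}
  [12 total]
Step 2 adds 3:
  {ω₁}  = S∖{ω₂,ω₃,ω₄}
  {ω₄}  = S∖{ω₁,ω₂,ω₃}
  {ω₂,ω₃}  = {ω₂} ∪ {ω₃}
  [15 total]
Step 3: 1 new —
  {ω₁,ω₄}  = S∖{ω₂,ω₃}
  [16 total]
Step 4: closed — nothing new.

Hence σ(𝒞) has 16 members: { ∅, {ω₁}, {ω₂}, {ω₃}, {ω₄}, {ω₁,ω₂}, {ω₁,ω₃}, {ω₁,ω₄}, {ω₂,ω₃}, {ω₂,ω₄}, {ω₃,ω₄}, {ω₁,ω₂,ω₃}, {ω₁,ω₂,ω₄}, {ω₁,ω₃,ω₄}, {ω₂,ω₃,ω₄}, S }.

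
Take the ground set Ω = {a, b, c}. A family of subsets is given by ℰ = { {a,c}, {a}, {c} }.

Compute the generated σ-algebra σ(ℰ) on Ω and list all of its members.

Answer: σ(ℰ) = { ∅, {a}, {b}, {c}, {a,b}, {a,c}, {b,c}, Ω }

Derivation:
Take S₀ = ℰ ∪ {∅, Ω} = { ∅, {a}, {c}, {a,c}, Ω }.
Round 1. New:
  {b}  = {a,c}ᶜ
  {a,b}  = {c}ᶜ
  {b,c}  = {a}ᶜ
  |family| = 8
After Round 2 the family is unchanged; done.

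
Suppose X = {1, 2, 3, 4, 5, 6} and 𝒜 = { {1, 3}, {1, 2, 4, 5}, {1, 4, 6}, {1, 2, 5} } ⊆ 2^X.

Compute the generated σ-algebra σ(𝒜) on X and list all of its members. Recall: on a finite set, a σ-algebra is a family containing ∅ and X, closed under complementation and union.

Begin from { {}, {1, 3}, {1, 2, 5}, {1, 4, 6}, {1, 2, 4, 5}, X } (that is, 𝒜 plus ∅ and X).
Step 1 adds 8:
  {3, 6}  = ᶜ of {1, 2, 4, 5}
  {2, 3, 5}  = ᶜ of {1, 4, 6}
  {3, 4, 6}  = ᶜ of {1, 2, 5}
  {1, 2, 3, 5}  = {1, 2, 5} ∪ {1, 3}
  {1, 3, 4, 6}  = {1, 3} ∪ {1, 4, 6}
  {2, 4, 5, 6}  = ᶜ of {1, 3}
  {1, 2, 3, 4, 5}  = {1, 3} ∪ {1, 2, 4, 5}
  {1, 2, 4, 5, 6}  = {1, 2, 5} ∪ {1, 4, 6}
  — 14 sets.
Step 2 adds 8:
  {3}  = ᶜ of {1, 2, 4, 5, 6}
  {6}  = ᶜ of {1, 2, 3, 4, 5}
  {2, 5}  = ᶜ of {1, 3, 4, 6}
  {4, 6}  = ᶜ of {1, 2, 3, 5}
  {1, 3, 6}  = {1, 3} ∪ {3, 6}
  {2, 3, 5, 6}  = {2, 3, 5} ∪ {3, 6}
  {1, 2, 3, 5, 6}  = {1, 2, 5} ∪ {3, 6}
  {2, 3, 4, 5, 6}  = {2, 4, 5, 6} ∪ {2, 3, 5}
  — 22 sets.
Step 3 (6 new):
  {1}  = ᶜ of {2, 3, 4, 5, 6}
  {4}  = ᶜ of {1, 2, 3, 5, 6}
  {1, 4}  = ᶜ of {2, 3, 5, 6}
  {2, 4, 5}  = ᶜ of {1, 3, 6}
  {2, 5, 6}  = {2, 5} ∪ {6}
  {1, 2, 5, 6}  = {6} ∪ {1, 2, 5}
  — 28 sets.
Step 4 (4 new):
  {1, 6}  = {1} ∪ {6}
  {3, 4}  = ᶜ of {1, 2, 5, 6}
  {1, 3, 4}  = ᶜ of {2, 5, 6}
  {2, 3, 4, 5}  = {3} ∪ {2, 4, 5}
  — 32 sets.
Step 5: closed — nothing new.

σ(𝒜) = { {}, {1}, {3}, {4}, {6}, {1, 3}, {1, 4}, {1, 6}, {2, 5}, {3, 4}, {3, 6}, {4, 6}, {1, 2, 5}, {1, 3, 4}, {1, 3, 6}, {1, 4, 6}, {2, 3, 5}, {2, 4, 5}, {2, 5, 6}, {3, 4, 6}, {1, 2, 3, 5}, {1, 2, 4, 5}, {1, 2, 5, 6}, {1, 3, 4, 6}, {2, 3, 4, 5}, {2, 3, 5, 6}, {2, 4, 5, 6}, {1, 2, 3, 4, 5}, {1, 2, 3, 5, 6}, {1, 2, 4, 5, 6}, {2, 3, 4, 5, 6}, X }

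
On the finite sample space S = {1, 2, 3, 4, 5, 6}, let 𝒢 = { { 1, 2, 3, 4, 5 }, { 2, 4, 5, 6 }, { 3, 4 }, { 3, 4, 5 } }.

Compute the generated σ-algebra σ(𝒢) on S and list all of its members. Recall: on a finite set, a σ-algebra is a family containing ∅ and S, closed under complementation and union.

Answer: σ(𝒢) = { ∅, { 1 }, { 2 }, { 3 }, { 4 }, { 5 }, { 6 }, { 1, 2 }, { 1, 3 }, { 1, 4 }, { 1, 5 }, { 1, 6 }, { 2, 3 }, { 2, 4 }, { 2, 5 }, { 2, 6 }, { 3, 4 }, { 3, 5 }, { 3, 6 }, { 4, 5 }, { 4, 6 }, { 5, 6 }, { 1, 2, 3 }, { 1, 2, 4 }, { 1, 2, 5 }, { 1, 2, 6 }, { 1, 3, 4 }, { 1, 3, 5 }, { 1, 3, 6 }, { 1, 4, 5 }, { 1, 4, 6 }, { 1, 5, 6 }, { 2, 3, 4 }, { 2, 3, 5 }, { 2, 3, 6 }, { 2, 4, 5 }, { 2, 4, 6 }, { 2, 5, 6 }, { 3, 4, 5 }, { 3, 4, 6 }, { 3, 5, 6 }, { 4, 5, 6 }, { 1, 2, 3, 4 }, { 1, 2, 3, 5 }, { 1, 2, 3, 6 }, { 1, 2, 4, 5 }, { 1, 2, 4, 6 }, { 1, 2, 5, 6 }, { 1, 3, 4, 5 }, { 1, 3, 4, 6 }, { 1, 3, 5, 6 }, { 1, 4, 5, 6 }, { 2, 3, 4, 5 }, { 2, 3, 4, 6 }, { 2, 3, 5, 6 }, { 2, 4, 5, 6 }, { 3, 4, 5, 6 }, { 1, 2, 3, 4, 5 }, { 1, 2, 3, 4, 6 }, { 1, 2, 3, 5, 6 }, { 1, 2, 4, 5, 6 }, { 1, 3, 4, 5, 6 }, { 2, 3, 4, 5, 6 }, S }

Working:
Seed the family with 𝒢 together with ∅ and S: { ∅, { 3, 4 }, { 3, 4, 5 }, { 2, 4, 5, 6 }, { 1, 2, 3, 4, 5 }, S }.
Iteration 1. New:
  { 6 }  = { 1, 2, 3, 4, 5 }ᶜ
  { 1, 3 }  = { 2, 4, 5, 6 }ᶜ
  { 1, 2, 6 }  = { 3, 4, 5 }ᶜ
  { 1, 2, 5, 6 }  = { 3, 4 }ᶜ
  { 2, 3, 4, 5, 6 }  = { 3, 4, 5 } ∪ { 2, 4, 5, 6 }
  (now 11)
Iteration 2: +10 →
  { 1 }  = { 2, 3, 4, 5, 6 }ᶜ
  { 1, 3, 4 }  = { 3, 4 } ∪ { 1, 3 }
  { 1, 3, 6 }  = { 6 } ∪ { 1, 3 }
  { 3, 4, 6 }  = { 3, 4 } ∪ { 6 }
  { 1, 2, 3, 6 }  = { 1, 3 } ∪ { 1, 2, 6 }
  { 1, 3, 4, 5 }  = { 3, 4, 5 } ∪ { 1, 3 }
  { 3, 4, 5, 6 }  = { 3, 4, 5 } ∪ { 6 }
  { 1, 2, 3, 4, 6 }  = { 3, 4 } ∪ { 1, 2, 6 }
  { 1, 2, 3, 5, 6 }  = { 1, 3 } ∪ { 1, 2, 5, 6 }
  { 1, 2, 4, 5, 6 }  = { 2, 4, 5, 6 } ∪ { 1, 2, 6 }
  (now 21)
Iteration 3: 12 new —
  { 3 }  = { 1, 2, 4, 5, 6 }ᶜ
  { 4 }  = { 1, 2, 3, 5, 6 }ᶜ
  { 5 }  = { 1, 2, 3, 4, 6 }ᶜ
  { 1, 2 }  = { 3, 4, 5, 6 }ᶜ
  { 1, 6 }  = { 6 } ∪ { 1 }
  { 2, 6 }  = { 1, 3, 4, 5 }ᶜ
  { 4, 5 }  = { 1, 2, 3, 6 }ᶜ
  { 1, 2, 5 }  = { 3, 4, 6 }ᶜ
  { 2, 4, 5 }  = { 1, 3, 6 }ᶜ
  { 2, 5, 6 }  = { 1, 3, 4 }ᶜ
  { 1, 3, 4, 6 }  = { 3, 4 } ∪ { 1, 3, 6 }
  { 1, 3, 4, 5, 6 }  = { 3, 4, 5 } ∪ { 1, 3, 6 }
  (now 33)
Iteration 4: +26 →
  { 2 }  = { 1, 3, 4, 5, 6 }ᶜ
  { 1, 4 }  = { 1 } ∪ { 4 }
  { 1, 5 }  = { 1 } ∪ { 5 }
  { 2, 5 }  = { 1, 3, 4, 6 }ᶜ
  { 3, 5 }  = { 5 } ∪ { 3 }
  { 3, 6 }  = { 6 } ∪ { 3 }
  { 4, 6 }  = { 6 } ∪ { 4 }
  { 5, 6 }  = { 6 } ∪ { 5 }
  { 1, 2, 3 }  = { 1, 2 } ∪ { 3 }
  { 1, 2, 4 }  = { 1, 2 } ∪ { 4 }
  { 1, 3, 5 }  = { 5 } ∪ { 1, 3 }
  { 1, 4, 5 }  = { 1 } ∪ { 4, 5 }
  { 1, 4, 6 }  = { 1, 6 } ∪ { 4 }
  { 1, 5, 6 }  = { 1, 6 } ∪ { 5 }
  { 2, 3, 6 }  = { 2, 6 } ∪ { 3 }
  { 2, 4, 6 }  = { 2, 6 } ∪ { 4 }
  { 4, 5, 6 }  = { 6 } ∪ { 4, 5 }
  { 1, 2, 3, 4 }  = { 3, 4 } ∪ { 1, 2 }
  { 1, 2, 3, 5 }  = { 3 } ∪ { 1, 2, 5 }
  { 1, 2, 4, 5 }  = { 1, 2 } ∪ { 4, 5 }
  { 1, 2, 4, 6 }  = { 4 } ∪ { 1, 2, 6 }
  { 1, 3, 5, 6 }  = { 1, 3, 6 } ∪ { 5 }
  { 1, 4, 5, 6 }  = { 1, 6 } ∪ { 4, 5 }
  { 2, 3, 4, 5 }  = { 1, 6 }ᶜ
  { 2, 3, 4, 6 }  = { 3, 4 } ∪ { 2, 6 }
  { 2, 3, 5, 6 }  = { 2, 5, 6 } ∪ { 3 }
  (now 59)
Iteration 5 adds 5:
  { 2, 3 }  = { 1, 4, 5, 6 }ᶜ
  { 2, 4 }  = { 1, 3, 5, 6 }ᶜ
  { 2, 3, 4 }  = { 1, 5, 6 }ᶜ
  { 2, 3, 5 }  = { 1, 4, 6 }ᶜ
  { 3, 5, 6 }  = { 1, 2, 4 }ᶜ
  (now 64)
Iteration 6: closed — nothing new.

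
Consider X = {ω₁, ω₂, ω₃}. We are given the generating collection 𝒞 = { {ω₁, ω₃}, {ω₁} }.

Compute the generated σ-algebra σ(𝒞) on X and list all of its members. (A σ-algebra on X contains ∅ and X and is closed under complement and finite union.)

Take S₀ = 𝒞 ∪ {∅, X} = { {}, {ω₁}, {ω₁, ω₃}, X }.
Iteration 1. New:
  {ω₂}  = complement {ω₁, ω₃}
  {ω₂, ω₃}  = complement {ω₁}
  (now 6)
Iteration 2. New:
  {ω₁, ω₂}  = {ω₂} ∪ {ω₁}
  (now 7)
Iteration 3. New:
  {ω₃}  = complement {ω₁, ω₂}
  (now 8)
Iteration 4: already closed under ᶜ and ∪.

σ(𝒞) = { {}, {ω₁}, {ω₂}, {ω₃}, {ω₁, ω₂}, {ω₁, ω₃}, {ω₂, ω₃}, X }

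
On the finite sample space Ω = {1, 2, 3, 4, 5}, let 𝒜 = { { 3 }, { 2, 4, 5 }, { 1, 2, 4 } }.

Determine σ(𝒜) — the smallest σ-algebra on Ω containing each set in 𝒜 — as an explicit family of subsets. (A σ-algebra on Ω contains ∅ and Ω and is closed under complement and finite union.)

Answer: σ(𝒜) = { {}, { 1 }, { 3 }, { 5 }, { 1, 3 }, { 1, 5 }, { 2, 4 }, { 3, 5 }, { 1, 2, 4 }, { 1, 3, 5 }, { 2, 3, 4 }, { 2, 4, 5 }, { 1, 2, 3, 4 }, { 1, 2, 4, 5 }, { 2, 3, 4, 5 }, Ω }

Trace:
Begin from { {}, { 3 }, { 1, 2, 4 }, { 2, 4, 5 }, Ω } (that is, 𝒜 plus ∅ and Ω).
Step 1: +5 →
  { 1, 3 }  = ᶜ of { 2, 4, 5 }
  { 3, 5 }  = ᶜ of { 1, 2, 4 }
  { 1, 2, 3, 4 }  = { 3 } ∪ { 1, 2, 4 }
  { 1, 2, 4, 5 }  = ᶜ of { 3 }
  { 2, 3, 4, 5 }  = { 3 } ∪ { 2, 4, 5 }
  — 10 sets.
Step 2. New:
  { 1 }  = ᶜ of { 2, 3, 4, 5 }
  { 5 }  = ᶜ of { 1, 2, 3, 4 }
  { 1, 3, 5 }  = { 1, 3 } ∪ { 3, 5 }
  — 13 sets.
Step 3. New:
  { 1, 5 }  = { 5 } ∪ { 1 }
  { 2, 4 }  = ᶜ of { 1, 3, 5 }
  — 15 sets.
Step 4 (1 new):
  { 2, 3, 4 }  = ᶜ of { 1, 5 }
  — 16 sets.
Step 5: closed — nothing new.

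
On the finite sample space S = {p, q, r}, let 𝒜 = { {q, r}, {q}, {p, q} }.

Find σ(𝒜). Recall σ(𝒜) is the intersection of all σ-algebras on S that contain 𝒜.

Initial family (5 sets): { {}, {q}, {p, q}, {q, r}, S }.
Step 1: +3 →
  {p}  = complement {q, r}
  {r}  = complement {p, q}
  {p, r}  = complement {q}
After Step 2 the family is unchanged; done.

σ(𝒜) = { {}, {p}, {q}, {r}, {p, q}, {p, r}, {q, r}, S }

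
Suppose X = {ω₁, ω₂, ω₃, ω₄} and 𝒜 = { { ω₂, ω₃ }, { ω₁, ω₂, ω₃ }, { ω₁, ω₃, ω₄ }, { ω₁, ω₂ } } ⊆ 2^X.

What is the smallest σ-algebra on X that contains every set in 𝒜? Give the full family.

Seed the family with 𝒜 together with ∅ and X: { ∅, { ω₁, ω₂ }, { ω₂, ω₃ }, { ω₁, ω₂, ω₃ }, { ω₁, ω₃, ω₄ }, X }.
Round 1. New:
  { ω₂ }  = ᶜ of { ω₁, ω₃, ω₄ }
  { ω₄ }  = ᶜ of { ω₁, ω₂, ω₃ }
  { ω₁, ω₄ }  = ᶜ of { ω₂, ω₃ }
  { ω₃, ω₄ }  = ᶜ of { ω₁, ω₂ }
  |family| = 10
Round 2 adds 3:
  { ω₂, ω₄ }  = { ω₂ } ∪ { ω₄ }
  { ω₁, ω₂, ω₄ }  = { ω₁, ω₂ } ∪ { ω₁, ω₄ }
  { ω₂, ω₃, ω₄ }  = { ω₃, ω₄ } ∪ { ω₂ }
  |family| = 13
Round 3 adds 3:
  { ω₁ }  = ᶜ of { ω₂, ω₃, ω₄ }
  { ω₃ }  = ᶜ of { ω₁, ω₂, ω₄ }
  { ω₁, ω₃ }  = ᶜ of { ω₂, ω₄ }
  |family| = 16
Round 4: stable.

σ(𝒜) = { ∅, { ω₁ }, { ω₂ }, { ω₃ }, { ω₄ }, { ω₁, ω₂ }, { ω₁, ω₃ }, { ω₁, ω₄ }, { ω₂, ω₃ }, { ω₂, ω₄ }, { ω₃, ω₄ }, { ω₁, ω₂, ω₃ }, { ω₁, ω₂, ω₄ }, { ω₁, ω₃, ω₄ }, { ω₂, ω₃, ω₄ }, X }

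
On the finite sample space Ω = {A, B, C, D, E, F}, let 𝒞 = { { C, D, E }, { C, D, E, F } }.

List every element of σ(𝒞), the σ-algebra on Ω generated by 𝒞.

Start: 𝒞 ∪ {∅, Ω} = { ∅, { C, D, E }, { C, D, E, F }, Ω }.
Pass 1. New:
  { A, B }  = complement { C, D, E, F }
  { A, B, F }  = complement { C, D, E }
  |family| = 6
Pass 2 adds 1:
  { A, B, C, D, E }  = { C, D, E } ∪ { A, B }
  |family| = 7
Pass 3. New:
  { F }  = complement { A, B, C, D, E }
  |family| = 8
Pass 4 adds nothing — fixpoint reached.

|σ(𝒞)| = 8.  σ(𝒞) = { ∅, { F }, { A, B }, { A, B, F }, { C, D, E }, { C, D, E, F }, { A, B, C, D, E }, Ω }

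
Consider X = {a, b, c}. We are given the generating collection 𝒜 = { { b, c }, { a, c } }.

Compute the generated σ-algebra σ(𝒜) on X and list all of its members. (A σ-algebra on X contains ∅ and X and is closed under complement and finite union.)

σ(𝒜) (8 sets): { {  }, { a }, { b }, { c }, { a, b }, { a, c }, { b, c }, X }

Working:
Take S₀ = 𝒜 ∪ {∅, X} = { {  }, { a, c }, { b, c }, X }.
Round 1 adds 2:
  { a }  = complement { b, c }
  { b }  = complement { a, c }
  (now 6)
Round 2 (1 new):
  { a, b }  = { b } ∪ { a }
  (now 7)
Round 3 adds 1:
  { c }  = complement { a, b }
  (now 8)
After Round 4 the family is unchanged; done.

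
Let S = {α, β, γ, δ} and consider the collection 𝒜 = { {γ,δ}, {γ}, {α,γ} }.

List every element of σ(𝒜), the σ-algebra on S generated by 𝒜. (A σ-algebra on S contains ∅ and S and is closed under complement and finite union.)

Start: 𝒜 ∪ {∅, S} = { {}, {γ}, {α,γ}, {γ,δ}, S }.
Step 1 adds 4:
  {α,β}  = complement {γ,δ}
  {β,δ}  = complement {α,γ}
  {α,β,δ}  = complement {γ}
  {α,γ,δ}  = {γ,δ} ∪ {α,γ}
  [9 total]
Step 2 (3 new):
  {β}  = complement {α,γ,δ}
  {α,β,γ}  = {α,β} ∪ {γ}
  {β,γ,δ}  = {γ,δ} ∪ {β,δ}
  [12 total]
Step 3 (3 new):
  {α}  = complement {β,γ,δ}
  {δ}  = complement {α,β,γ}
  {β,γ}  = {γ} ∪ {β}
  [15 total]
Step 4. New:
  {α,δ}  = complement {β,γ}
  [16 total]
Step 5: no new sets; the family is a σ-algebra.

|σ(𝒜)| = 16.  σ(𝒜) = { {}, {α}, {β}, {γ}, {δ}, {α,β}, {α,γ}, {α,δ}, {β,γ}, {β,δ}, {γ,δ}, {α,β,γ}, {α,β,δ}, {α,γ,δ}, {β,γ,δ}, S }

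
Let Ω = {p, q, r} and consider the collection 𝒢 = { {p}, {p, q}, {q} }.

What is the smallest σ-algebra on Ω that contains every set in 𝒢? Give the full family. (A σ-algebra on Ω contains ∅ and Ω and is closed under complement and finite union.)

Start: 𝒢 ∪ {∅, Ω} = { {}, {p}, {q}, {p, q}, Ω }.
Pass 1: 3 new —
  {r}  = Ω∖{p, q}
  {p, r}  = Ω∖{q}
  {q, r}  = Ω∖{p}
  (now 8)
Pass 2: already closed under ᶜ and ∪.

Hence σ(𝒢) has 8 members: { {}, {p}, {q}, {r}, {p, q}, {p, r}, {q, r}, Ω }.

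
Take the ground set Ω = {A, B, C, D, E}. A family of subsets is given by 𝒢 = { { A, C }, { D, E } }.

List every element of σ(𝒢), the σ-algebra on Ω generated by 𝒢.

σ(𝒢) (8 sets): { ∅, { B }, { A, C }, { D, E }, { A, B, C }, { B, D, E }, { A, C, D, E }, Ω }

Derivation:
Seed the family with 𝒢 together with ∅ and Ω: { ∅, { A, C }, { D, E }, Ω }.
Pass 1 adds 3:
  { A, B, C }  = complement { D, E }
  { B, D, E }  = complement { A, C }
  { A, C, D, E }  = { A, C } ∪ { D, E }
  — 7 sets.
Pass 2 adds 1:
  { B }  = complement { A, C, D, E }
  — 8 sets.
Pass 3: no new sets; the family is a σ-algebra.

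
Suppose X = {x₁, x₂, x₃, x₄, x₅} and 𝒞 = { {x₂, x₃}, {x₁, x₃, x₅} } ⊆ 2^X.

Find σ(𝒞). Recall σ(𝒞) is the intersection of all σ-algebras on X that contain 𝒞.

σ(𝒞) = { {}, {x₂}, {x₃}, {x₄}, {x₁, x₅}, {x₂, x₃}, {x₂, x₄}, {x₃, x₄}, {x₁, x₂, x₅}, {x₁, x₃, x₅}, {x₁, x₄, x₅}, {x₂, x₃, x₄}, {x₁, x₂, x₃, x₅}, {x₁, x₂, x₄, x₅}, {x₁, x₃, x₄, x₅}, X }

Working:
Begin from { {}, {x₂, x₃}, {x₁, x₃, x₅}, X } (that is, 𝒞 plus ∅ and X).
Pass 1 adds 3:
  {x₂, x₄}  = X∖{x₁, x₃, x₅}
  {x₁, x₄, x₅}  = X∖{x₂, x₃}
  {x₁, x₂, x₃, x₅}  = {x₁, x₃, x₅} ∪ {x₂, x₃}
  (now 7)
Pass 2: 4 new —
  {x₄}  = X∖{x₁, x₂, x₃, x₅}
  {x₂, x₃, x₄}  = {x₂, x₃} ∪ {x₂, x₄}
  {x₁, x₂, x₄, x₅}  = {x₁, x₄, x₅} ∪ {x₂, x₄}
  {x₁, x₃, x₄, x₅}  = {x₁, x₄, x₅} ∪ {x₁, x₃, x₅}
  (now 11)
Pass 3: 3 new —
  {x₂}  = X∖{x₁, x₃, x₄, x₅}
  {x₃}  = X∖{x₁, x₂, x₄, x₅}
  {x₁, x₅}  = X∖{x₂, x₃, x₄}
  (now 14)
Pass 4 (2 new):
  {x₃, x₄}  = {x₃} ∪ {x₄}
  {x₁, x₂, x₅}  = {x₁, x₅} ∪ {x₂}
  (now 16)
After Pass 5 the family is unchanged; done.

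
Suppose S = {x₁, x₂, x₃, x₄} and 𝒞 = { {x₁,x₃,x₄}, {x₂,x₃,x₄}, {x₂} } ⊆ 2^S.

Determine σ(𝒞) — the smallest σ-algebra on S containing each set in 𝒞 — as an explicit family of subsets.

Take S₀ = 𝒞 ∪ {∅, S} = { {}, {x₂}, {x₁,x₃,x₄}, {x₂,x₃,x₄}, S }.
Round 1 (1 new):
  {x₁}  = {x₂,x₃,x₄}ᶜ
  |family| = 6
Round 2. New:
  {x₁,x₂}  = {x₂} ∪ {x₁}
  |family| = 7
Round 3 (1 new):
  {x₃,x₄}  = {x₁,x₂}ᶜ
  |family| = 8
Round 4: no new sets; the family is a σ-algebra.

Therefore σ(𝒞) = { {}, {x₁}, {x₂}, {x₁,x₂}, {x₃,x₄}, {x₁,x₃,x₄}, {x₂,x₃,x₄}, S } (|σ(𝒞)| = 8).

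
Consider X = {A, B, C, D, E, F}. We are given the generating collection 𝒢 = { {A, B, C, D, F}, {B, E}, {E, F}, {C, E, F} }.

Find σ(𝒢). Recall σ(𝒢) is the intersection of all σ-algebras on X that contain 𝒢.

σ(𝒢) = { {}, {B}, {C}, {E}, {F}, {A, D}, {B, C}, {B, E}, {B, F}, {C, E}, {C, F}, {E, F}, {A, B, D}, {A, C, D}, {A, D, E}, {A, D, F}, {B, C, E}, {B, C, F}, {B, E, F}, {C, E, F}, {A, B, C, D}, {A, B, D, E}, {A, B, D, F}, {A, C, D, E}, {A, C, D, F}, {A, D, E, F}, {B, C, E, F}, {A, B, C, D, E}, {A, B, C, D, F}, {A, B, D, E, F}, {A, C, D, E, F}, X }

Check:
Start: 𝒢 ∪ {∅, X} = { {}, {B, E}, {E, F}, {C, E, F}, {A, B, C, D, F}, X }.
Step 1: +6 →
  {E}  = {A, B, C, D, F}ᶜ
  {A, B, D}  = {C, E, F}ᶜ
  {B, E, F}  = {B, E} ∪ {E, F}
  {A, B, C, D}  = {E, F}ᶜ
  {A, C, D, F}  = {B, E}ᶜ
  {B, C, E, F}  = {B, E} ∪ {C, E, F}
  (now 12)
Step 2 adds 6:
  {A, D}  = {B, C, E, F}ᶜ
  {A, C, D}  = {B, E, F}ᶜ
  {A, B, D, E}  = {B, E} ∪ {A, B, D}
  {A, B, C, D, E}  = {B, E} ∪ {A, B, C, D}
  {A, B, D, E, F}  = {E, F} ∪ {A, B, D}
  {A, C, D, E, F}  = {E, F} ∪ {A, C, D, F}
  (now 18)
Step 3 adds 7:
  {B}  = {A, C, D, E, F}ᶜ
  {C}  = {A, B, D, E, F}ᶜ
  {F}  = {A, B, C, D, E}ᶜ
  {C, F}  = {A, B, D, E}ᶜ
  {A, D, E}  = {A, D} ∪ {E}
  {A, C, D, E}  = {A, C, D} ∪ {E}
  {A, D, E, F}  = {A, D} ∪ {E, F}
  (now 25)
Step 4 (7 new):
  {B, C}  = {A, D, E, F}ᶜ
  {B, F}  = {A, C, D, E}ᶜ
  {C, E}  = {E} ∪ {C}
  {A, D, F}  = {F} ∪ {A, D}
  {B, C, E}  = {B, E} ∪ {C}
  {B, C, F}  = {A, D, E}ᶜ
  {A, B, D, F}  = {F} ∪ {A, B, D}
  (now 32)
Step 5: no new sets; the family is a σ-algebra.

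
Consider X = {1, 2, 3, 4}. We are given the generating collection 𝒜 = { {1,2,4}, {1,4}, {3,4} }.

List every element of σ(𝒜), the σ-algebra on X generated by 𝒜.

Answer: σ(𝒜) = { ∅, {1}, {2}, {3}, {4}, {1,2}, {1,3}, {1,4}, {2,3}, {2,4}, {3,4}, {1,2,3}, {1,2,4}, {1,3,4}, {2,3,4}, X }

Derivation:
Seed the family with 𝒜 together with ∅ and X: { ∅, {1,4}, {3,4}, {1,2,4}, X }.
Pass 1: +4 →
  {3}  = complement {1,2,4}
  {1,2}  = complement {3,4}
  {2,3}  = complement {1,4}
  {1,3,4}  = {3,4} ∪ {1,4}
  [9 total]
Pass 2 (3 new):
  {2}  = complement {1,3,4}
  {1,2,3}  = {1,2} ∪ {3}
  {2,3,4}  = {3,4} ∪ {2,3}
  [12 total]
Pass 3. New:
  {1}  = complement {2,3,4}
  {4}  = complement {1,2,3}
  [14 total]
Pass 4: 2 new —
  {1,3}  = {3} ∪ {1}
  {2,4}  = {4} ∪ {2}
  [16 total]
After Pass 5 the family is unchanged; done.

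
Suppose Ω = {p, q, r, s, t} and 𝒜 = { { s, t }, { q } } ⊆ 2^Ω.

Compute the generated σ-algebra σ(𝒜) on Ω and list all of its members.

Initial family (4 sets): { ∅, { q }, { s, t }, Ω }.
Iteration 1 adds 3:
  { p, q, r }  = Ω∖{ s, t }
  { q, s, t }  = { s, t } ∪ { q }
  { p, r, s, t }  = Ω∖{ q }
  — 7 sets.
Iteration 2. New:
  { p, r }  = Ω∖{ q, s, t }
  — 8 sets.
Iteration 3: already closed under ᶜ and ∪.

Therefore σ(𝒜) = { ∅, { q }, { p, r }, { s, t }, { p, q, r }, { q, s, t }, { p, r, s, t }, Ω } (|σ(𝒜)| = 8).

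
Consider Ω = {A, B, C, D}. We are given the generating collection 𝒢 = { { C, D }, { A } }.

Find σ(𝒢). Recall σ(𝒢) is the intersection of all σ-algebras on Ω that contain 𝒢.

Answer: σ(𝒢) = { {}, { A }, { B }, { A, B }, { C, D }, { A, C, D }, { B, C, D }, Ω }

Check:
Take S₀ = 𝒢 ∪ {∅, Ω} = { {}, { A }, { C, D }, Ω }.
Step 1: +3 →
  { A, B }  = Ω∖{ C, D }
  { A, C, D }  = { C, D } ∪ { A }
  { B, C, D }  = Ω∖{ A }
  (now 7)
Step 2: +1 →
  { B }  = Ω∖{ A, C, D }
  (now 8)
Step 3: closed — nothing new.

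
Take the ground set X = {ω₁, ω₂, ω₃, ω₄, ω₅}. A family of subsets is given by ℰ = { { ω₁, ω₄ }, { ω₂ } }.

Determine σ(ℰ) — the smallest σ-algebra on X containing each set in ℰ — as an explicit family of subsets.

Seed the family with ℰ together with ∅ and X: { {}, { ω₂ }, { ω₁, ω₄ }, X }.
Step 1 (3 new):
  { ω₁, ω₂, ω₄ }  = { ω₂ } ∪ { ω₁, ω₄ }
  { ω₂, ω₃, ω₅ }  = complement { ω₁, ω₄ }
  { ω₁, ω₃, ω₄, ω₅ }  = complement { ω₂ }
  (now 7)
Step 2: 1 new —
  { ω₃, ω₅ }  = complement { ω₁, ω₂, ω₄ }
  (now 8)
Step 3: already closed under ᶜ and ∪.

σ(ℰ) = { {}, { ω₂ }, { ω₁, ω₄ }, { ω₃, ω₅ }, { ω₁, ω₂, ω₄ }, { ω₂, ω₃, ω₅ }, { ω₁, ω₃, ω₄, ω₅ }, X }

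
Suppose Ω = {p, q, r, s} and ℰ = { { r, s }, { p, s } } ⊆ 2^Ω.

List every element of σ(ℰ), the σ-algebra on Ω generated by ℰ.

|σ(ℰ)| = 16.  σ(ℰ) = { {}, { p }, { q }, { r }, { s }, { p, q }, { p, r }, { p, s }, { q, r }, { q, s }, { r, s }, { p, q, r }, { p, q, s }, { p, r, s }, { q, r, s }, Ω }

Trace:
Initial family (4 sets): { {}, { p, s }, { r, s }, Ω }.
Step 1: 3 new —
  { p, q }  = { r, s }ᶜ
  { q, r }  = { p, s }ᶜ
  { p, r, s }  = { r, s } ∪ { p, s }
Step 2: +4 →
  { q }  = { p, r, s }ᶜ
  { p, q, r }  = { q, r } ∪ { p, q }
  { p, q, s }  = { p, s } ∪ { p, q }
  { q, r, s }  = { r, s } ∪ { q, r }
Step 3 (3 new):
  { p }  = { q, r, s }ᶜ
  { r }  = { p, q, s }ᶜ
  { s }  = { p, q, r }ᶜ
Step 4 (2 new):
  { p, r }  = { r } ∪ { p }
  { q, s }  = { s } ∪ { q }
Step 5: no new sets; the family is a σ-algebra.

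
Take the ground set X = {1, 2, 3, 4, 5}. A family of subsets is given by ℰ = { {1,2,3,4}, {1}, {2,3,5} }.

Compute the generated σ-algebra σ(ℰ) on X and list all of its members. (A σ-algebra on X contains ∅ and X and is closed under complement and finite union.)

σ(ℰ) = { ∅, {1}, {4}, {5}, {1,4}, {1,5}, {2,3}, {4,5}, {1,2,3}, {1,4,5}, {2,3,4}, {2,3,5}, {1,2,3,4}, {1,2,3,5}, {2,3,4,5}, X }

Derivation:
Take S₀ = ℰ ∪ {∅, X} = { ∅, {1}, {2,3,5}, {1,2,3,4}, X }.
Pass 1: +4 →
  {5}  = ᶜ of {1,2,3,4}
  {1,4}  = ᶜ of {2,3,5}
  {1,2,3,5}  = {2,3,5} ∪ {1}
  {2,3,4,5}  = ᶜ of {1}
  |family| = 9
Pass 2: 3 new —
  {4}  = ᶜ of {1,2,3,5}
  {1,5}  = {5} ∪ {1}
  {1,4,5}  = {5} ∪ {1,4}
  |family| = 12
Pass 3 (3 new):
  {2,3}  = ᶜ of {1,4,5}
  {4,5}  = {4} ∪ {5}
  {2,3,4}  = ᶜ of {1,5}
  |family| = 15
Pass 4. New:
  {1,2,3}  = ᶜ of {4,5}
  |family| = 16
Pass 5: no new sets; the family is a σ-algebra.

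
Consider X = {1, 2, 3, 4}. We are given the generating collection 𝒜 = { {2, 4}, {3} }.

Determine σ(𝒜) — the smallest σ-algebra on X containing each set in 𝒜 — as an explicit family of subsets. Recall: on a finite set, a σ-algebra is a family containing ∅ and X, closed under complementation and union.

σ(𝒜) (8 sets): { {}, {1}, {3}, {1, 3}, {2, 4}, {1, 2, 4}, {2, 3, 4}, X }

Working:
Take S₀ = 𝒜 ∪ {∅, X} = { {}, {3}, {2, 4}, X }.
Round 1: 3 new —
  {1, 3}  = complement {2, 4}
  {1, 2, 4}  = complement {3}
  {2, 3, 4}  = {3} ∪ {2, 4}
  |family| = 7
Round 2: 1 new —
  {1}  = complement {2, 3, 4}
  |family| = 8
Round 3 adds nothing — fixpoint reached.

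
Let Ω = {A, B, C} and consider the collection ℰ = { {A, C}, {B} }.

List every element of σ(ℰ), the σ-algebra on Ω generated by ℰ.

σ(ℰ) (4 sets): { {}, {B}, {A, C}, Ω }

Derivation:
Begin from { {}, {B}, {A, C}, Ω } (that is, ℰ plus ∅ and Ω).
Round 1: stable.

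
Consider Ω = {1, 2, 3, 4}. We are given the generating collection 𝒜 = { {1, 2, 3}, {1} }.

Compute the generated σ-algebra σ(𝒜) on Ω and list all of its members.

Seed the family with 𝒜 together with ∅ and Ω: { {}, {1}, {1, 2, 3}, Ω }.
Step 1: +2 →
  {4}  = ᶜ of {1, 2, 3}
  {2, 3, 4}  = ᶜ of {1}
  [6 total]
Step 2: 1 new —
  {1, 4}  = {4} ∪ {1}
  [7 total]
Step 3: 1 new —
  {2, 3}  = ᶜ of {1, 4}
  [8 total]
Step 4 adds nothing — fixpoint reached.

Hence σ(𝒜) has 8 members: { {}, {1}, {4}, {1, 4}, {2, 3}, {1, 2, 3}, {2, 3, 4}, Ω }.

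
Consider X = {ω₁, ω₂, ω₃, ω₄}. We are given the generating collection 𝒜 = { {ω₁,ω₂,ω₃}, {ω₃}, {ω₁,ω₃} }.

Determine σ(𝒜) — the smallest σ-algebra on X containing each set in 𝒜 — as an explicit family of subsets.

σ(𝒜) (16 sets): { {}, {ω₁}, {ω₂}, {ω₃}, {ω₄}, {ω₁,ω₂}, {ω₁,ω₃}, {ω₁,ω₄}, {ω₂,ω₃}, {ω₂,ω₄}, {ω₃,ω₄}, {ω₁,ω₂,ω₃}, {ω₁,ω₂,ω₄}, {ω₁,ω₃,ω₄}, {ω₂,ω₃,ω₄}, X }

Working:
Take S₀ = 𝒜 ∪ {∅, X} = { {}, {ω₃}, {ω₁,ω₃}, {ω₁,ω₂,ω₃}, X }.
Round 1: +3 →
  {ω₄}  = {ω₁,ω₂,ω₃}ᶜ
  {ω₂,ω₄}  = {ω₁,ω₃}ᶜ
  {ω₁,ω₂,ω₄}  = {ω₃}ᶜ
Round 2. New:
  {ω₃,ω₄}  = {ω₄} ∪ {ω₃}
  {ω₁,ω₃,ω₄}  = {ω₄} ∪ {ω₁,ω₃}
  {ω₂,ω₃,ω₄}  = {ω₃} ∪ {ω₂,ω₄}
Round 3 (3 new):
  {ω₁}  = {ω₂,ω₃,ω₄}ᶜ
  {ω₂}  = {ω₁,ω₃,ω₄}ᶜ
  {ω₁,ω₂}  = {ω₃,ω₄}ᶜ
Round 4. New:
  {ω₁,ω₄}  = {ω₄} ∪ {ω₁}
  {ω₂,ω₃}  = {ω₃} ∪ {ω₂}
Round 5: stable.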